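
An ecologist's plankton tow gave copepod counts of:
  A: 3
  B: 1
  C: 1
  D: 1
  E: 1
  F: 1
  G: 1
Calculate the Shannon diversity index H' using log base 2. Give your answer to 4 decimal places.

2.6416

Total N = 3+1+1+1+1+1+1 = 9, so the proportions are 0.333333, 0.111111, 0.111111, 0.111111, 0.111111, 0.111111, 0.111111 (working shown to 6 dp, full precision carried).
Each pᵢ log₂ pᵢ term: 0.333333×(-1.584963)=-0.528321, 0.111111×(-3.169925)=-0.352214, 0.111111×(-3.169925)=-0.352214, 0.111111×(-3.169925)=-0.352214, 0.111111×(-3.169925)=-0.352214, 0.111111×(-3.169925)=-0.352214, 0.111111×(-3.169925)=-0.352214.
Sum = -2.641604, so H' = 2.6416.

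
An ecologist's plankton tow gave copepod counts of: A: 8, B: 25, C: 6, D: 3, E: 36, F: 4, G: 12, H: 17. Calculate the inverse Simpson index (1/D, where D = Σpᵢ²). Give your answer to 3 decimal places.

Total N = 8+25+6+3+36+4+12+17 = 111, so the proportions are 0.0720721, 0.2252252, 0.0540541, 0.027027, 0.3243243, 0.036036, 0.1081081, 0.1531532 (working shown to 7 dp, full precision carried).
D = 0.0720721² + 0.2252252² + 0.0540541² + 0.027027² + 0.3243243² + 0.036036² + 0.1081081² + 0.1531532² = 0.0051944 + 0.0507264 + 0.0029218 + 0.0007305 + 0.1051863 + 0.0012986 + 0.0116874 + 0.0234559 = 0.2012012.
So 1/D = 4.97015, i.e. 4.970 to 3 decimal places.

4.970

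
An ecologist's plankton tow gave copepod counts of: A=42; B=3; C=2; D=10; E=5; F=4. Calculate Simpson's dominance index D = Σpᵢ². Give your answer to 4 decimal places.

0.4403

Total N = 42+3+2+10+5+4 = 66, so the proportions are 0.636364, 0.045455, 0.030303, 0.151515, 0.075758, 0.060606 (working shown to 6 dp, full precision carried).
D = 0.636364² + 0.045455² + 0.030303² + 0.151515² + 0.075758² + 0.060606² = 0.404959 + 0.002066 + 0.000918 + 0.022957 + 0.005739 + 0.003673 = 0.440312.
To 4 decimal places, D = 0.4403.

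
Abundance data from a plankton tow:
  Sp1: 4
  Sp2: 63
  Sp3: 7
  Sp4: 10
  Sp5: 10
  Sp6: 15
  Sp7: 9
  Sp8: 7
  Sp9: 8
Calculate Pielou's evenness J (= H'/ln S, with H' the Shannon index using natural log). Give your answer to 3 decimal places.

Total N = 4+63+7+10+10+15+9+7+8 = 133, so the proportions are 0.03008, 0.47368, 0.05263, 0.07519, 0.07519, 0.11278, 0.06767, 0.05263, 0.06015 (working shown to 5 dp, full precision carried).
H' = −Σ pᵢ ln pᵢ = −((-0.10539) + (-0.35394) + (-0.15497) + (-0.19457) + (-0.19457) + (-0.24612) + (-0.18224) + (-0.15497) + (-0.16908)) = 1.75585.
With S = 9 species, ln S = 2.19722, so J = 1.75585/2.19722 = 0.79912, i.e. 0.799 to 3 decimal places.

0.799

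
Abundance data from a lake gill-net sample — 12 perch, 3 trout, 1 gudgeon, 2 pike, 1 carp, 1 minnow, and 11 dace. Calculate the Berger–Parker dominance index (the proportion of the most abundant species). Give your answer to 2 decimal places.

0.39

Total N = 12+3+1+2+1+1+11 = 31, so the proportions are 0.3871, 0.0968, 0.0323, 0.0645, 0.0323, 0.0323, 0.3548 (working shown to 4 dp, full precision carried).
The largest proportion is 0.3871, i.e. d = 0.39 to 2 decimal places.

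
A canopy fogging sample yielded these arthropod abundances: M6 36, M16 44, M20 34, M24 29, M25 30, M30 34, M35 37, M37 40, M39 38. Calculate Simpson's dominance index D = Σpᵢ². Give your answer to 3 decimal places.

0.113

Total N = 36+44+34+29+30+34+37+40+38 = 322, so the proportions are 0.1118, 0.13665, 0.10559, 0.09006, 0.09317, 0.10559, 0.11491, 0.12422, 0.11801 (working shown to 5 dp, full precision carried).
D = 0.1118² + 0.13665² + 0.10559² + 0.09006² + 0.09317² + 0.10559² + 0.11491² + 0.12422² + 0.11801² = 0.01250 + 0.01867 + 0.01115 + 0.00811 + 0.00868 + 0.01115 + 0.01320 + 0.01543 + 0.01393 = 0.11282.
To 3 decimal places, D = 0.113.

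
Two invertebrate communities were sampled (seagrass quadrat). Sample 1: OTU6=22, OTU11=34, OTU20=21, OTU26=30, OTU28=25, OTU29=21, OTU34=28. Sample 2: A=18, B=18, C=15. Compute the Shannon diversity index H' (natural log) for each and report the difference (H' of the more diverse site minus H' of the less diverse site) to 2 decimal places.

0.84

Sample 1: N=181, proportions 0.1215, 0.1878, 0.116, 0.1657, 0.1381, 0.116, 0.1547, giving H' = 1.9301 (working shown to 4 dp, full precision carried).
Sample 2: N=51, proportions 0.3529, 0.3529, 0.2941, giving H' = 1.0951.
Difference = |1.9301 − 1.0951| = 0.8350, i.e. 0.84 to 2 decimal places.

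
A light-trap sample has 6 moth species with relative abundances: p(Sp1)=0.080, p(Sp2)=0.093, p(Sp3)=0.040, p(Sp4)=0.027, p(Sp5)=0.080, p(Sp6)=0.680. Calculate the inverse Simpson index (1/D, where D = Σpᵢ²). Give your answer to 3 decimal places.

2.057

D = 0.08² + 0.093² + 0.04² + 0.027² + 0.08² + 0.68² = 0.006400 + 0.008649 + 0.001600 + 0.000729 + 0.006400 + 0.462400 = 0.486178 (working shown to 6 dp, full precision carried).
So 1/D = 2.05686, i.e. 2.057 to 3 decimal places.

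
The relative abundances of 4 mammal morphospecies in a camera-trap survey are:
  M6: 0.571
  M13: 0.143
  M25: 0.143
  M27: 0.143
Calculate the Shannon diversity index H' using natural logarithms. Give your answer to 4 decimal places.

1.1543

Each pᵢ ln pᵢ term (working shown to 6 dp, full precision carried): 0.571×(-0.560366)=-0.319969, 0.143×(-1.944911)=-0.278122, 0.143×(-1.944911)=-0.278122, 0.143×(-1.944911)=-0.278122.
Sum = -1.154336, so H' = 1.1543.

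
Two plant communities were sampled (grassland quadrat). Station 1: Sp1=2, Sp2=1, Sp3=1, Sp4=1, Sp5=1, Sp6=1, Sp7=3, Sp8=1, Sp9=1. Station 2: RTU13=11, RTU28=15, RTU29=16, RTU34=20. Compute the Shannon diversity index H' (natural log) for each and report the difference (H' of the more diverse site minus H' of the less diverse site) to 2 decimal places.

0.73

Station 1: N=12, proportions 0.16667, 0.08333, 0.08333, 0.08333, 0.08333, 0.08333, 0.25, 0.08333, 0.08333, giving H' = 2.09473 (working shown to 5 dp, full precision carried).
Station 2: N=62, proportions 0.17742, 0.24194, 0.25806, 0.32258, giving H' = 1.36466.
Difference = |2.09473 − 1.36466| = 0.73007, i.e. 0.73 to 2 decimal places.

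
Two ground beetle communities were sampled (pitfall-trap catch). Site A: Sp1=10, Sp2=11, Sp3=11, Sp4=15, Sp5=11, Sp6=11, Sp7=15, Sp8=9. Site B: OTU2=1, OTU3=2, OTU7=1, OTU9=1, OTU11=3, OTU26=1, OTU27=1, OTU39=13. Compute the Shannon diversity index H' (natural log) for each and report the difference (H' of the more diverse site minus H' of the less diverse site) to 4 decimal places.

Site A: N=93, proportions 0.107527, 0.11828, 0.11828, 0.16129, 0.11828, 0.11828, 0.16129, 0.096774, giving H' = 2.064322 (working shown to 6 dp, full precision carried).
Site B: N=23, proportions 0.043478, 0.086957, 0.043478, 0.043478, 0.130435, 0.043478, 0.043478, 0.565217, giving H' = 1.482169.
Difference = |2.064322 − 1.482169| = 0.582153, i.e. 0.5822 to 4 decimal places.

0.5822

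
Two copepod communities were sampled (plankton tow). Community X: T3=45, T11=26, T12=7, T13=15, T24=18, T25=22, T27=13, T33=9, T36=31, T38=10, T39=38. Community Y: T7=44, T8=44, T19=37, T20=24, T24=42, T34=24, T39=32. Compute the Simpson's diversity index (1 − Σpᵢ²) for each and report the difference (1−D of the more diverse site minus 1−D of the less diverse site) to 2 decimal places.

0.03

Community X: N=234, proportions 0.1923, 0.1111, 0.0299, 0.0641, 0.0769, 0.094, 0.0556, 0.0385, 0.1325, 0.0427, 0.1624, giving 1−D = 0.8806 (working shown to 4 dp, full precision carried).
Community Y: N=247, proportions 0.1781, 0.1781, 0.1498, 0.0972, 0.17, 0.0972, 0.1296, giving 1−D = 0.8495.
Difference = |0.8806 − 0.8495| = 0.0311, i.e. 0.03 to 2 decimal places.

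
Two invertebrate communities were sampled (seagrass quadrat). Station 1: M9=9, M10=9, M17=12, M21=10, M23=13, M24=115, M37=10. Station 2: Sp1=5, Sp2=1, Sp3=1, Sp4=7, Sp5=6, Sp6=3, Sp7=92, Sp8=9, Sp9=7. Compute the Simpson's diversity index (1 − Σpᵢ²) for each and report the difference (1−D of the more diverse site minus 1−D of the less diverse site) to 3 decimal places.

Station 1: N=178, proportions 0.05056, 0.05056, 0.06742, 0.05618, 0.07303, 0.64607, 0.05618, giving 1−D = 0.56129 (working shown to 5 dp, full precision carried).
Station 2: N=131, proportions 0.03817, 0.00763, 0.00763, 0.05344, 0.0458, 0.0229, 0.70229, 0.0687, 0.05344, giving 1−D = 0.49216.
Difference = |0.56129 − 0.49216| = 0.06913, i.e. 0.069 to 3 decimal places.

0.069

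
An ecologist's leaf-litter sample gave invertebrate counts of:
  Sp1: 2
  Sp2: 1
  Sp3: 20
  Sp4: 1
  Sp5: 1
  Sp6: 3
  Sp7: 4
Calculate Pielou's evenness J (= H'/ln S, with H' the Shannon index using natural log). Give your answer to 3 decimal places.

Total N = 2+1+20+1+1+3+4 = 32, so the proportions are 0.0625, 0.03125, 0.625, 0.03125, 0.03125, 0.09375, 0.125 (working shown to 5 dp, full precision carried).
H' = −Σ pᵢ ln pᵢ = −((-0.17329) + (-0.10830) + (-0.29375) + (-0.10830) + (-0.10830) + (-0.22192) + (-0.25993)) = 1.27380.
With S = 7 species, ln S = 1.94591, so J = 1.27380/1.94591 = 0.65460, i.e. 0.655 to 3 decimal places.

0.655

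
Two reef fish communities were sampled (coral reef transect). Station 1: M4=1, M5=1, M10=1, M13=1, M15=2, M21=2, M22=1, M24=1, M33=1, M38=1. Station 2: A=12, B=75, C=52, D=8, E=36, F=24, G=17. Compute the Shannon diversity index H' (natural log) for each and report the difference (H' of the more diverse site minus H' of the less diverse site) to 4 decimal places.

0.5439

Station 1: N=12, proportions 0.083333, 0.083333, 0.083333, 0.083333, 0.166667, 0.166667, 0.083333, 0.083333, 0.083333, 0.083333, giving H' = 2.253858 (working shown to 6 dp, full precision carried).
Station 2: N=224, proportions 0.053571, 0.334821, 0.232143, 0.035714, 0.160714, 0.107143, 0.075893, giving H' = 1.709971.
Difference = |2.253858 − 1.709971| = 0.543887, i.e. 0.5439 to 4 decimal places.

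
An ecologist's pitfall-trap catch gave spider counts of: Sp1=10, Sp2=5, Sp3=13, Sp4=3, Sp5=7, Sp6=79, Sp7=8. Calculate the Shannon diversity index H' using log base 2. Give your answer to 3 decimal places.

1.851

Total N = 10+5+13+3+7+79+8 = 125, so the proportions are 0.08, 0.04, 0.104, 0.024, 0.056, 0.632, 0.064 (working shown to 5 dp, full precision carried).
Each pᵢ log₂ pᵢ term: 0.08×(-3.64386)=-0.29151, 0.04×(-4.64386)=-0.18575, 0.104×(-3.26534)=-0.33960, 0.024×(-5.38082)=-0.12914, 0.056×(-4.15843)=-0.23287, 0.632×(-0.66200)=-0.41839, 0.064×(-3.96578)=-0.25381.
Sum = -1.85107, so H' = 1.851.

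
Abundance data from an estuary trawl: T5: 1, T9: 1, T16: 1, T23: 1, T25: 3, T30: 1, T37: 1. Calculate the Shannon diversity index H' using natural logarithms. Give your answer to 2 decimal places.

1.83

Total N = 1+1+1+1+3+1+1 = 9, so the proportions are 0.1111, 0.1111, 0.1111, 0.1111, 0.3333, 0.1111, 0.1111 (working shown to 4 dp, full precision carried).
Each pᵢ ln pᵢ term: 0.1111×(-2.1972)=-0.2441, 0.1111×(-2.1972)=-0.2441, 0.1111×(-2.1972)=-0.2441, 0.1111×(-2.1972)=-0.2441, 0.3333×(-1.0986)=-0.3662, 0.1111×(-2.1972)=-0.2441, 0.1111×(-2.1972)=-0.2441.
Sum = -1.8310, so H' = 1.83.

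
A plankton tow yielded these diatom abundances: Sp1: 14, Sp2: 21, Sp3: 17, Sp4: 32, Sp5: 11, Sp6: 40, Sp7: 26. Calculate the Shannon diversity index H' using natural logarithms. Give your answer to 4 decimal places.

1.8603

Total N = 14+21+17+32+11+40+26 = 161, so the proportions are 0.086957, 0.130435, 0.10559, 0.198758, 0.068323, 0.248447, 0.161491 (working shown to 6 dp, full precision carried).
Each pᵢ ln pᵢ term: 0.086957×(-2.442347)=-0.212378, 0.130435×(-2.036882)=-0.265680, 0.10559×(-2.248191)=-0.237387, 0.198758×(-1.615668)=-0.321127, 0.068323×(-2.683509)=-0.183345, 0.248447×(-1.392525)=-0.345969, 0.161491×(-1.823308)=-0.294447.
Sum = -1.860333, so H' = 1.8603.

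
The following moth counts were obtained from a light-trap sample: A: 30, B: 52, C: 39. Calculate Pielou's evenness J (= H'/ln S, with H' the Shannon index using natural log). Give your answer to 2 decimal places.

Total N = 30+52+39 = 121, so the proportions are 0.2479, 0.4298, 0.3223 (working shown to 4 dp, full precision carried).
H' = −Σ pᵢ ln pᵢ = −((-0.3458) + (-0.3629) + (-0.3649)) = 1.0736.
With S = 3 species, ln S = 1.0986, so J = 1.0736/1.0986 = 0.9773, i.e. 0.98 to 2 decimal places.

0.98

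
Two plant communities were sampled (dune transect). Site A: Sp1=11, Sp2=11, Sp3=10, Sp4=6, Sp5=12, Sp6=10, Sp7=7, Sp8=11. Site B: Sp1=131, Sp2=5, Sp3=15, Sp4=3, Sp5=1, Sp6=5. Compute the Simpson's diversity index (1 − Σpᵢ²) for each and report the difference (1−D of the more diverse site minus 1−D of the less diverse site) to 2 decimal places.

0.55

Site A: N=78, proportions 0.141, 0.141, 0.1282, 0.0769, 0.1538, 0.1282, 0.0897, 0.141, giving 1−D = 0.8698 (working shown to 4 dp, full precision carried).
Site B: N=160, proportions 0.8187, 0.0312, 0.0938, 0.0187, 0.0063, 0.0312, giving 1−D = 0.3185.
Difference = |0.8698 − 0.3185| = 0.5513, i.e. 0.55 to 2 decimal places.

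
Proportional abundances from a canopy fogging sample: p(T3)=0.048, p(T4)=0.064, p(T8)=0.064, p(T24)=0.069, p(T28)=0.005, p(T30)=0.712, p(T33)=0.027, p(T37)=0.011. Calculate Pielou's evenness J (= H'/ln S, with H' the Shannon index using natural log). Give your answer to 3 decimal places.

0.528

H' = −Σ pᵢ ln pᵢ = −((-0.14575) + (-0.17593) + (-0.17593) + (-0.18448) + (-0.02649) + (-0.24185) + (-0.09752) + (-0.04961)) = 1.09756 (working shown to 5 dp, full precision carried).
With S = 8 species, ln S = 2.07944, so J = 1.09756/2.07944 = 0.52782, i.e. 0.528 to 3 decimal places.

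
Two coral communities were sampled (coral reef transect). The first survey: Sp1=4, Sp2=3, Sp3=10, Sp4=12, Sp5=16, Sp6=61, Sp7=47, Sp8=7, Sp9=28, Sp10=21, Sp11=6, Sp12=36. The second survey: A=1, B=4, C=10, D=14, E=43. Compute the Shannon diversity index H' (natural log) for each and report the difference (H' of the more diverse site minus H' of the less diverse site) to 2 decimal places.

The first survey: N=251, proportions 0.0159, 0.012, 0.0398, 0.0478, 0.0637, 0.243, 0.1873, 0.0279, 0.1116, 0.0837, 0.0239, 0.1434, giving H' = 2.1454 (working shown to 4 dp, full precision carried).
The second survey: N=72, proportions 0.0139, 0.0556, 0.1389, 0.1944, 0.5972, giving H' = 1.1204.
Difference = |2.1454 − 1.1204| = 1.0250, i.e. 1.03 to 2 decimal places.

1.03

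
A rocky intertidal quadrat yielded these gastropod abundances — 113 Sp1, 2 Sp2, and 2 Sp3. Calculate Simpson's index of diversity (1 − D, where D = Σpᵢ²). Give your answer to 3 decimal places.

0.067

Total N = 113+2+2 = 117, so the proportions are 0.96581, 0.01709, 0.01709 (working shown to 5 dp, full precision carried).
D = 0.96581² + 0.01709² + 0.01709² = 0.93279 + 0.00029 + 0.00029 = 0.93338.
So 1 − D = 0.06662, i.e. 0.067 to 3 decimal places.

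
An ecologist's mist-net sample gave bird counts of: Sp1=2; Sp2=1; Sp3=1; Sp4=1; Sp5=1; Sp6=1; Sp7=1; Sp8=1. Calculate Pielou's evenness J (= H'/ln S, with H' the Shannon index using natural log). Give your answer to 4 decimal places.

Total N = 2+1+1+1+1+1+1+1 = 9, so the proportions are 0.222222, 0.111111, 0.111111, 0.111111, 0.111111, 0.111111, 0.111111, 0.111111 (working shown to 6 dp, full precision carried).
H' = −Σ pᵢ ln pᵢ = −((-0.334239) + (-0.244136) + (-0.244136) + (-0.244136) + (-0.244136) + (-0.244136) + (-0.244136) + (-0.244136)) = 2.043192.
With S = 8 species, ln S = 2.079442, so J = 2.043192/2.079442 = 0.982568, i.e. 0.9826 to 4 decimal places.

0.9826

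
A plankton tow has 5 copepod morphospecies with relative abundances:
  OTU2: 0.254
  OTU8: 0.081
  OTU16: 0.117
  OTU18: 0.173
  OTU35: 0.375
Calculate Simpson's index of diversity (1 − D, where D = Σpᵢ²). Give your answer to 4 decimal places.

D = 0.254² + 0.081² + 0.117² + 0.173² + 0.375² = 0.064516 + 0.006561 + 0.013689 + 0.029929 + 0.140625 = 0.255320 (working shown to 6 dp, full precision carried).
So 1 − D = 0.744680, i.e. 0.7447 to 4 decimal places.

0.7447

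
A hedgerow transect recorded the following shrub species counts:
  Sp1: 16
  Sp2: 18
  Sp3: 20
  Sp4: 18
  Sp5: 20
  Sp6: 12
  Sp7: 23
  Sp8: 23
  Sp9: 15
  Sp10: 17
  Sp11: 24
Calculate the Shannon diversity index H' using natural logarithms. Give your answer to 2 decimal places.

Total N = 16+18+20+18+20+12+23+23+15+17+24 = 206, so the proportions are 0.0777, 0.0874, 0.0971, 0.0874, 0.0971, 0.0583, 0.1117, 0.1117, 0.0728, 0.0825, 0.1165 (working shown to 4 dp, full precision carried).
Each pᵢ ln pᵢ term: 0.0777×(-2.5553)=-0.1985, 0.0874×(-2.4375)=-0.2130, 0.0971×(-2.3321)=-0.2264, 0.0874×(-2.4375)=-0.2130, 0.0971×(-2.3321)=-0.2264, 0.0583×(-2.8430)=-0.1656, 0.1117×(-2.1924)=-0.2448, 0.1117×(-2.1924)=-0.2448, 0.0728×(-2.6198)=-0.1908, 0.0825×(-2.4947)=-0.2059, 0.1165×(-2.1498)=-0.2505.
Sum = -2.3796, so H' = 2.38.

2.38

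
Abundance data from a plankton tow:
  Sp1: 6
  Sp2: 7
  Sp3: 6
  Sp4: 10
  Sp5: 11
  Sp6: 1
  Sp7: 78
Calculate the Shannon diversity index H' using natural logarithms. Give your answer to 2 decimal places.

Total N = 6+7+6+10+11+1+78 = 119, so the proportions are 0.0504, 0.0588, 0.0504, 0.084, 0.0924, 0.0084, 0.6555 (working shown to 4 dp, full precision carried).
Each pᵢ ln pᵢ term: 0.0504×(-2.9874)=-0.1506, 0.0588×(-2.8332)=-0.1667, 0.0504×(-2.9874)=-0.1506, 0.084×(-2.4765)=-0.2081, 0.0924×(-2.3812)=-0.2201, 0.0084×(-4.7791)=-0.0402, 0.6555×(-0.4224)=-0.2769.
Sum = -1.2132, so H' = 1.21.

1.21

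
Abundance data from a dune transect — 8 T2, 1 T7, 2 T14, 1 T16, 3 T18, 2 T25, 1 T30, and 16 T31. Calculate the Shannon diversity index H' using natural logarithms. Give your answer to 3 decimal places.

1.554

Total N = 8+1+2+1+3+2+1+16 = 34, so the proportions are 0.23529, 0.02941, 0.05882, 0.02941, 0.08824, 0.05882, 0.02941, 0.47059 (working shown to 5 dp, full precision carried).
Each pᵢ ln pᵢ term: 0.23529×(-1.44692)=-0.34045, 0.02941×(-3.52636)=-0.10372, 0.05882×(-2.83321)=-0.16666, 0.02941×(-3.52636)=-0.10372, 0.08824×(-2.42775)=-0.21421, 0.05882×(-2.83321)=-0.16666, 0.02941×(-3.52636)=-0.10372, 0.47059×(-0.75377)=-0.35472.
Sum = -1.55385, so H' = 1.554.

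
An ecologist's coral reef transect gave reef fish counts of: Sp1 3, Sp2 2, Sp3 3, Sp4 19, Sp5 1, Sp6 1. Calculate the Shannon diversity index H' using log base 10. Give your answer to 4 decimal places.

Total N = 3+2+3+19+1+1 = 29, so the proportions are 0.103448, 0.068966, 0.103448, 0.655172, 0.034483, 0.034483 (working shown to 6 dp, full precision carried).
Each pᵢ log₁₀ pᵢ term: 0.103448×(-0.985277)=-0.101925, 0.068966×(-1.161368)=-0.080094, 0.103448×(-0.985277)=-0.101925, 0.655172×(-0.183644)=-0.120319, 0.034483×(-1.462398)=-0.050428, 0.034483×(-1.462398)=-0.050428.
Sum = -0.505118, so H' = 0.5051.

0.5051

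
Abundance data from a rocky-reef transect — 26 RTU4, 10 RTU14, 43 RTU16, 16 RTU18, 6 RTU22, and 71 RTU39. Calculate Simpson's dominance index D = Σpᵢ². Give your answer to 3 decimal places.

Total N = 26+10+43+16+6+71 = 172, so the proportions are 0.15116, 0.05814, 0.25, 0.09302, 0.03488, 0.41279 (working shown to 5 dp, full precision carried).
D = 0.15116² + 0.05814² + 0.25² + 0.09302² + 0.03488² + 0.41279² = 0.02285 + 0.00338 + 0.06250 + 0.00865 + 0.00122 + 0.17040 = 0.26900.
To 3 decimal places, D = 0.269.

0.269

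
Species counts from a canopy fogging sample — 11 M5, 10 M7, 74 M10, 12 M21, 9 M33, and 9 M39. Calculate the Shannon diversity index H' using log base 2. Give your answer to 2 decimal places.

Total N = 11+10+74+12+9+9 = 125, so the proportions are 0.088, 0.08, 0.592, 0.096, 0.072, 0.072 (working shown to 4 dp, full precision carried).
Each pᵢ log₂ pᵢ term: 0.088×(-3.5064)=-0.3086, 0.08×(-3.6439)=-0.2915, 0.592×(-0.7563)=-0.4477, 0.096×(-3.3808)=-0.3246, 0.072×(-3.7959)=-0.2733, 0.072×(-3.7959)=-0.2733.
Sum = -1.9190, so H' = 1.92.

1.92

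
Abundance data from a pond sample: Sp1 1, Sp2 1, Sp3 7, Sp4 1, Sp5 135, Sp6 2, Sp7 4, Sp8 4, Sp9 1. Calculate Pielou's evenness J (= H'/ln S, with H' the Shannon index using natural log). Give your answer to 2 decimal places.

Total N = 1+1+7+1+135+2+4+4+1 = 156, so the proportions are 0.0064, 0.0064, 0.0449, 0.0064, 0.8654, 0.0128, 0.0256, 0.0256, 0.0064 (working shown to 4 dp, full precision carried).
H' = −Σ pᵢ ln pᵢ = −((-0.0324) + (-0.0324) + (-0.1393) + (-0.0324) + (-0.1251) + (-0.0559) + (-0.0939) + (-0.0939) + (-0.0324)) = 0.6376.
With S = 9 species, ln S = 2.1972, so J = 0.6376/2.1972 = 0.2902, i.e. 0.29 to 2 decimal places.

0.29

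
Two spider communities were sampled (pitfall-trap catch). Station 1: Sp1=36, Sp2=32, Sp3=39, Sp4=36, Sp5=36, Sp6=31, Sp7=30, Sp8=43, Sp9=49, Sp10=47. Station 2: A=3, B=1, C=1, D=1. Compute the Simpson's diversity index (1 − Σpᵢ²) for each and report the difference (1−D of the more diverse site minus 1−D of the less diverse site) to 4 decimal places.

Station 1: N=379, proportions 0.094987, 0.084433, 0.102902, 0.094987, 0.094987, 0.081794, 0.079156, 0.113456, 0.129288, 0.124011, giving 1−D = 0.897293 (working shown to 6 dp, full precision carried).
Station 2: N=6, proportions 0.5, 0.166667, 0.166667, 0.166667, giving 1−D = 0.666667.
Difference = |0.897293 − 0.666667| = 0.230626, i.e. 0.2306 to 4 decimal places.

0.2306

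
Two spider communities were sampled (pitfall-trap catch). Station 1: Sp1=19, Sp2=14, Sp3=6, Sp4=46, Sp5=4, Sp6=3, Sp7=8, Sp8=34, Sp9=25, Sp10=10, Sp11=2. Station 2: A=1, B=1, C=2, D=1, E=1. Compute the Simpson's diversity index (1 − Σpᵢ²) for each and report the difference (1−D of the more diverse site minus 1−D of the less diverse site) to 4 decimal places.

Station 1: N=171, proportions 0.111111, 0.081871, 0.035088, 0.269006, 0.023392, 0.017544, 0.046784, 0.19883, 0.146199, 0.05848, 0.011696, giving 1−D = 0.839848 (working shown to 6 dp, full precision carried).
Station 2: N=6, proportions 0.166667, 0.166667, 0.333333, 0.166667, 0.166667, giving 1−D = 0.777778.
Difference = |0.839848 − 0.777778| = 0.062070, i.e. 0.0621 to 4 decimal places.

0.0621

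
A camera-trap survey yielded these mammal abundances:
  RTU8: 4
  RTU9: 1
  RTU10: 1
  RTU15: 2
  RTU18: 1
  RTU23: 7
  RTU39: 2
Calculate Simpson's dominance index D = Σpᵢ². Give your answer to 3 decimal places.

0.235

Total N = 4+1+1+2+1+7+2 = 18, so the proportions are 0.22222, 0.05556, 0.05556, 0.11111, 0.05556, 0.38889, 0.11111 (working shown to 5 dp, full precision carried).
D = 0.22222² + 0.05556² + 0.05556² + 0.11111² + 0.05556² + 0.38889² + 0.11111² = 0.04938 + 0.00309 + 0.00309 + 0.01235 + 0.00309 + 0.15123 + 0.01235 = 0.23457.
To 3 decimal places, D = 0.235.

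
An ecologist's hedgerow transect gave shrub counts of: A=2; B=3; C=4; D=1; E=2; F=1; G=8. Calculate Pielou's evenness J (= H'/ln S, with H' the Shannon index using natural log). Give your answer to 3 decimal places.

0.873

Total N = 2+3+4+1+2+1+8 = 21, so the proportions are 0.09524, 0.14286, 0.19048, 0.04762, 0.09524, 0.04762, 0.38095 (working shown to 5 dp, full precision carried).
H' = −Σ pᵢ ln pᵢ = −((-0.22394) + (-0.27799) + (-0.31585) + (-0.14498) + (-0.22394) + (-0.14498) + (-0.36765)) = 1.69933.
With S = 7 species, ln S = 1.94591, so J = 1.69933/1.94591 = 0.87328, i.e. 0.873 to 3 decimal places.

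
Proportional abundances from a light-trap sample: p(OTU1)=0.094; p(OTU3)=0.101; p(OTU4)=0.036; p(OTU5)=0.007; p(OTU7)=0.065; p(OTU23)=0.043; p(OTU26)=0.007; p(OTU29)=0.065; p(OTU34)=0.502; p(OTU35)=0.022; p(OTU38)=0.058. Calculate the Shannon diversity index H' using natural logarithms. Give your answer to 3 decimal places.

Each pᵢ ln pᵢ term (working shown to 5 dp, full precision carried): 0.094×(-2.36446)=-0.22226, 0.101×(-2.29263)=-0.23156, 0.036×(-3.32424)=-0.11967, 0.007×(-4.96185)=-0.03473, 0.065×(-2.73337)=-0.17767, 0.043×(-3.14656)=-0.13530, 0.007×(-4.96185)=-0.03473, 0.065×(-2.73337)=-0.17767, 0.502×(-0.68916)=-0.34596, 0.022×(-3.81671)=-0.08397, 0.058×(-2.84731)=-0.16514.
Sum = -1.72866, so H' = 1.729.

1.729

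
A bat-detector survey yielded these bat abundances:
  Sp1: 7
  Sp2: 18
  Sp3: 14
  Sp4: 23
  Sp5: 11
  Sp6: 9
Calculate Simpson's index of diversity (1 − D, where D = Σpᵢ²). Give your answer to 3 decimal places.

Total N = 7+18+14+23+11+9 = 82, so the proportions are 0.08537, 0.21951, 0.17073, 0.28049, 0.13415, 0.10976 (working shown to 5 dp, full precision carried).
D = 0.08537² + 0.21951² + 0.17073² + 0.28049² + 0.13415² + 0.10976² = 0.00729 + 0.04819 + 0.02915 + 0.07867 + 0.01800 + 0.01205 = 0.19334.
So 1 − D = 0.80666, i.e. 0.807 to 3 decimal places.

0.807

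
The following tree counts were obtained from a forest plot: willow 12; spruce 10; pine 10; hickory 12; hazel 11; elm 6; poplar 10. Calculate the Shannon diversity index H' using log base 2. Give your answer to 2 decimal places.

Total N = 12+10+10+12+11+6+10 = 71, so the proportions are 0.169, 0.1408, 0.1408, 0.169, 0.1549, 0.0845, 0.1408 (working shown to 4 dp, full precision carried).
Each pᵢ log₂ pᵢ term: 0.169×(-2.5648)=-0.4335, 0.1408×(-2.8278)=-0.3983, 0.1408×(-2.8278)=-0.3983, 0.169×(-2.5648)=-0.4335, 0.1549×(-2.6903)=-0.4168, 0.0845×(-3.5648)=-0.3012, 0.1408×(-2.8278)=-0.3983.
Sum = -2.7799, so H' = 2.78.

2.78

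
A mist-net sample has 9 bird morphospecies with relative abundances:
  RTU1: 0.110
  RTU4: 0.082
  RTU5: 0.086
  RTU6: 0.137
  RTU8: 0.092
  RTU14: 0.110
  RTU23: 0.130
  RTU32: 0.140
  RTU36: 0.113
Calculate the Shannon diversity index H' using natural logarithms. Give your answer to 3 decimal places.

Each pᵢ ln pᵢ term (working shown to 5 dp, full precision carried): 0.11×(-2.20727)=-0.24280, 0.082×(-2.50104)=-0.20508, 0.086×(-2.45341)=-0.21099, 0.137×(-1.98777)=-0.27233, 0.092×(-2.38597)=-0.21951, 0.11×(-2.20727)=-0.24280, 0.13×(-2.04022)=-0.26523, 0.14×(-1.96611)=-0.27526, 0.113×(-2.18037)=-0.24638.
Sum = -2.18038, so H' = 2.180.

2.180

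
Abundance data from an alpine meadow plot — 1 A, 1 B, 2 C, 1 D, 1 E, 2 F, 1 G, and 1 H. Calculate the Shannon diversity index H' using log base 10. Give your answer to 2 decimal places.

0.88

Total N = 1+1+2+1+1+2+1+1 = 10, so the proportions are 0.1, 0.1, 0.2, 0.1, 0.1, 0.2, 0.1, 0.1 (working shown to 4 dp, full precision carried).
Each pᵢ log₁₀ pᵢ term: 0.1×(-1.0000)=-0.1000, 0.1×(-1.0000)=-0.1000, 0.2×(-0.6990)=-0.1398, 0.1×(-1.0000)=-0.1000, 0.1×(-1.0000)=-0.1000, 0.2×(-0.6990)=-0.1398, 0.1×(-1.0000)=-0.1000, 0.1×(-1.0000)=-0.1000.
Sum = -0.8796, so H' = 0.88.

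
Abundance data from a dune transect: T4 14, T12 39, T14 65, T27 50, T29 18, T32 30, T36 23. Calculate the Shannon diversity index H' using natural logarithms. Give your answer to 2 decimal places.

Total N = 14+39+65+50+18+30+23 = 239, so the proportions are 0.0586, 0.1632, 0.272, 0.2092, 0.0753, 0.1255, 0.0962 (working shown to 4 dp, full precision carried).
Each pᵢ ln pᵢ term: 0.0586×(-2.8374)=-0.1662, 0.1632×(-1.8129)=-0.2958, 0.272×(-1.3021)=-0.3541, 0.2092×(-1.5644)=-0.3273, 0.0753×(-2.5861)=-0.1948, 0.1255×(-2.0753)=-0.2605, 0.0962×(-2.3410)=-0.2253.
Sum = -1.8240, so H' = 1.82.

1.82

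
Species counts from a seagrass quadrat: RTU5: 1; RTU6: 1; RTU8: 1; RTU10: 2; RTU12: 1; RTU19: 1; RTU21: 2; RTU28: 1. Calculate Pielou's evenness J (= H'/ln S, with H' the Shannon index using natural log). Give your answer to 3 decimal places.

Total N = 1+1+1+2+1+1+2+1 = 10, so the proportions are 0.1, 0.1, 0.1, 0.2, 0.1, 0.1, 0.2, 0.1 (working shown to 5 dp, full precision carried).
H' = −Σ pᵢ ln pᵢ = −((-0.23026) + (-0.23026) + (-0.23026) + (-0.32189) + (-0.23026) + (-0.23026) + (-0.32189) + (-0.23026)) = 2.02533.
With S = 8 species, ln S = 2.07944, so J = 2.02533/2.07944 = 0.97398, i.e. 0.974 to 3 decimal places.

0.974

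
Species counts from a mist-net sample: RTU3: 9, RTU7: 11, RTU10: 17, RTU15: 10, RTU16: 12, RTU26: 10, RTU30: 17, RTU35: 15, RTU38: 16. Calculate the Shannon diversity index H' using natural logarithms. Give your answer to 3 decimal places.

Total N = 9+11+17+10+12+10+17+15+16 = 117, so the proportions are 0.07692, 0.09402, 0.1453, 0.08547, 0.10256, 0.08547, 0.1453, 0.12821, 0.13675 (working shown to 5 dp, full precision carried).
Each pᵢ ln pᵢ term: 0.07692×(-2.56495)=-0.19730, 0.09402×(-2.36428)=-0.22228, 0.1453×(-1.92896)=-0.28028, 0.08547×(-2.45959)=-0.21022, 0.10256×(-2.27727)=-0.23357, 0.08547×(-2.45959)=-0.21022, 0.1453×(-1.92896)=-0.28028, 0.12821×(-2.05412)=-0.26335, 0.13675×(-1.98959)=-0.27208.
Sum = -2.16958, so H' = 2.170.

2.170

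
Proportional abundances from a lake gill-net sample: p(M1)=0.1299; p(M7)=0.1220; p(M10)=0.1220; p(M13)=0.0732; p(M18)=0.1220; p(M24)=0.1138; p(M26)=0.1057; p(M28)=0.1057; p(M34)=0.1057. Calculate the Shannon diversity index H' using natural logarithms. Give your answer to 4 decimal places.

2.1864

Each pᵢ ln pᵢ term (working shown to 6 dp, full precision carried): 0.1299×(-2.040990)=-0.265125, 0.122×(-2.103734)=-0.256656, 0.122×(-2.103734)=-0.256656, 0.0732×(-2.614560)=-0.191386, 0.122×(-2.103734)=-0.256656, 0.1138×(-2.173313)=-0.247323, 0.1057×(-2.247150)=-0.237524, 0.1057×(-2.247150)=-0.237524, 0.1057×(-2.247150)=-0.237524.
Sum = -2.186372, so H' = 2.1864.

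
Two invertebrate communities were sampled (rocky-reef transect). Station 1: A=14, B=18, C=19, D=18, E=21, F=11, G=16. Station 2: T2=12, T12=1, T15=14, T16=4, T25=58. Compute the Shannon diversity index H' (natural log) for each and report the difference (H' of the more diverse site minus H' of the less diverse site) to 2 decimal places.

0.90

Station 1: N=117, proportions 0.1197, 0.1538, 0.1624, 0.1538, 0.1795, 0.094, 0.1368, giving H' = 1.9278 (working shown to 4 dp, full precision carried).
Station 2: N=89, proportions 0.1348, 0.0112, 0.1573, 0.0449, 0.6517, giving H' = 1.0300.
Difference = |1.9278 − 1.0300| = 0.8978, i.e. 0.90 to 2 decimal places.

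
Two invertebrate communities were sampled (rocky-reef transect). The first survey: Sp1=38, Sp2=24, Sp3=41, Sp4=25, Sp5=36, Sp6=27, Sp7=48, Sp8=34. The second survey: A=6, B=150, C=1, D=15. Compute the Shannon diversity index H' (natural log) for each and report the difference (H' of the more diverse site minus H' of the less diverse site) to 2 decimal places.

The first survey: N=273, proportions 0.1392, 0.0879, 0.1502, 0.0916, 0.1319, 0.0989, 0.1758, 0.1245, giving H' = 2.0529 (working shown to 4 dp, full precision carried).
The second survey: N=172, proportions 0.0349, 0.8721, 0.0058, 0.0872, giving H' = 0.4791.
Difference = |2.0529 − 0.4791| = 1.5738, i.e. 1.57 to 2 decimal places.

1.57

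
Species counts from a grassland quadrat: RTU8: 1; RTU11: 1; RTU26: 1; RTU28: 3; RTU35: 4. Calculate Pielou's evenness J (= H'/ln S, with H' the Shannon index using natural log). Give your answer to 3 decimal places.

Total N = 1+1+1+3+4 = 10, so the proportions are 0.1, 0.1, 0.1, 0.3, 0.4 (working shown to 5 dp, full precision carried).
H' = −Σ pᵢ ln pᵢ = −((-0.23026) + (-0.23026) + (-0.23026) + (-0.36119) + (-0.36652)) = 1.41848.
With S = 5 species, ln S = 1.60944, so J = 1.41848/1.60944 = 0.88135, i.e. 0.881 to 3 decimal places.

0.881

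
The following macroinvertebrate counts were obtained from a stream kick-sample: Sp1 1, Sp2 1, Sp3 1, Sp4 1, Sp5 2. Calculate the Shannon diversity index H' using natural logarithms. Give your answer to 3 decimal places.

1.561

Total N = 1+1+1+1+2 = 6, so the proportions are 0.16667, 0.16667, 0.16667, 0.16667, 0.33333 (working shown to 5 dp, full precision carried).
Each pᵢ ln pᵢ term: 0.16667×(-1.79176)=-0.29863, 0.16667×(-1.79176)=-0.29863, 0.16667×(-1.79176)=-0.29863, 0.16667×(-1.79176)=-0.29863, 0.33333×(-1.09861)=-0.36620.
Sum = -1.56071, so H' = 1.561.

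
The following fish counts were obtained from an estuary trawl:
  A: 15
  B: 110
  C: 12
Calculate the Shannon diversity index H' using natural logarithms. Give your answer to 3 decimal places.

Total N = 15+110+12 = 137, so the proportions are 0.10949, 0.80292, 0.08759 (working shown to 5 dp, full precision carried).
Each pᵢ ln pᵢ term: 0.10949×(-2.21193)=-0.24218, 0.80292×(-0.21950)=-0.17624, 0.08759×(-2.43507)=-0.21329.
Sum = -0.63171, so H' = 0.632.

0.632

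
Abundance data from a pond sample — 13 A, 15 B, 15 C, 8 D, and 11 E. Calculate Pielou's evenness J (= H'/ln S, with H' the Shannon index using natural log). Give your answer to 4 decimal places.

Total N = 13+15+15+8+11 = 62, so the proportions are 0.209677, 0.241935, 0.241935, 0.129032, 0.177419 (working shown to 6 dp, full precision carried).
H' = −Σ pᵢ ln pᵢ = −((-0.327555) + (-0.343327) + (-0.343327) + (-0.264218) + (-0.306800)) = 1.585227.
With S = 5 species, ln S = 1.609438, so J = 1.585227/1.609438 = 0.984957, i.e. 0.9850 to 4 decimal places.

0.9850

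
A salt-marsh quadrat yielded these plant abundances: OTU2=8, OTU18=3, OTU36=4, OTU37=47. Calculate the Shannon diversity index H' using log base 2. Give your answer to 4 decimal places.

1.1506

Total N = 8+3+4+47 = 62, so the proportions are 0.129032, 0.048387, 0.064516, 0.758065 (working shown to 6 dp, full precision carried).
Each pᵢ log₂ pᵢ term: 0.129032×(-2.954196)=-0.381187, 0.048387×(-4.369234)=-0.211415, 0.064516×(-3.954196)=-0.255109, 0.758065×(-0.399607)=-0.302928.
Sum = -1.150639, so H' = 1.1506.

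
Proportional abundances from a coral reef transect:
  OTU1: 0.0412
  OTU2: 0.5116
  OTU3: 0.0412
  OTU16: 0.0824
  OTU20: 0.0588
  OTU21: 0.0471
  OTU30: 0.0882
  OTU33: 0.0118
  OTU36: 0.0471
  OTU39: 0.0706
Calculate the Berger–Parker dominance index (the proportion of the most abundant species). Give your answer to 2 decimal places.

The largest proportion is 0.5116, i.e. d = 0.51 to 2 decimal places.

0.51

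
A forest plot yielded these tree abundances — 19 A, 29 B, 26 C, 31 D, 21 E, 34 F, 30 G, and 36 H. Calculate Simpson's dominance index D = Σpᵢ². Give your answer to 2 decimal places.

0.13

Total N = 19+29+26+31+21+34+30+36 = 226, so the proportions are 0.0841, 0.1283, 0.115, 0.1372, 0.0929, 0.1504, 0.1327, 0.1593 (working shown to 4 dp, full precision carried).
D = 0.0841² + 0.1283² + 0.115² + 0.1372² + 0.0929² + 0.1504² + 0.1327² + 0.1593² = 0.0071 + 0.0165 + 0.0132 + 0.0188 + 0.0086 + 0.0226 + 0.0176 + 0.0254 = 0.1298.
To 2 decimal places, D = 0.13.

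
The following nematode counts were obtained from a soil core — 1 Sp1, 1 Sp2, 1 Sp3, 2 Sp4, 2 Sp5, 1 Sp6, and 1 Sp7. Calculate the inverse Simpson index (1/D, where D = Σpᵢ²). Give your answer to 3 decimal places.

Total N = 1+1+1+2+2+1+1 = 9, so the proportions are 0.1111111, 0.1111111, 0.1111111, 0.2222222, 0.2222222, 0.1111111, 0.1111111 (working shown to 7 dp, full precision carried).
D = 0.1111111² + 0.1111111² + 0.1111111² + 0.2222222² + 0.2222222² + 0.1111111² + 0.1111111² = 0.0123457 + 0.0123457 + 0.0123457 + 0.0493827 + 0.0493827 + 0.0123457 + 0.0123457 = 0.1604938.
So 1/D = 6.23077, i.e. 6.231 to 3 decimal places.

6.231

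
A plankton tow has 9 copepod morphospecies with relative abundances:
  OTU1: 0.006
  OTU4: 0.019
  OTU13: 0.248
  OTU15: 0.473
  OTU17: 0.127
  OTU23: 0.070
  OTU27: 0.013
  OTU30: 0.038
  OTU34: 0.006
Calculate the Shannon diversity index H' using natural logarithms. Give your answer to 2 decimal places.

1.47

Each pᵢ ln pᵢ term (working shown to 4 dp, full precision carried): 0.006×(-5.1160)=-0.0307, 0.019×(-3.9633)=-0.0753, 0.248×(-1.3943)=-0.3458, 0.473×(-0.7487)=-0.3541, 0.127×(-2.0636)=-0.2621, 0.07×(-2.6593)=-0.1861, 0.013×(-4.3428)=-0.0565, 0.038×(-3.2702)=-0.1243, 0.006×(-5.1160)=-0.0307.
Sum = -1.4655, so H' = 1.47.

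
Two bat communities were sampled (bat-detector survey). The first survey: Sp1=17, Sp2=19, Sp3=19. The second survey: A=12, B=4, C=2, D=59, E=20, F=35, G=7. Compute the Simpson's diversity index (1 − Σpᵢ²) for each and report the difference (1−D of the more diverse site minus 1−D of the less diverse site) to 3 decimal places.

The first survey: N=55, proportions 0.309091, 0.345455, 0.345455, giving 1−D = 0.665785 (working shown to 6 dp, full precision carried).
The second survey: N=139, proportions 0.086331, 0.028777, 0.014388, 0.42446, 0.143885, 0.251799, 0.05036, giving 1−D = 0.724704.
Difference = |0.665785 − 0.724704| = 0.058919, i.e. 0.059 to 3 decimal places.

0.059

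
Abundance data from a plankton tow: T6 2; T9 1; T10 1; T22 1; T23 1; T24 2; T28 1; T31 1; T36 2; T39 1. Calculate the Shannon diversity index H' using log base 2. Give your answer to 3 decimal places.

3.239

Total N = 2+1+1+1+1+2+1+1+2+1 = 13, so the proportions are 0.15385, 0.07692, 0.07692, 0.07692, 0.07692, 0.15385, 0.07692, 0.07692, 0.15385, 0.07692 (working shown to 5 dp, full precision carried).
Each pᵢ log₂ pᵢ term: 0.15385×(-2.70044)=-0.41545, 0.07692×(-3.70044)=-0.28465, 0.07692×(-3.70044)=-0.28465, 0.07692×(-3.70044)=-0.28465, 0.07692×(-3.70044)=-0.28465, 0.15385×(-2.70044)=-0.41545, 0.07692×(-3.70044)=-0.28465, 0.07692×(-3.70044)=-0.28465, 0.15385×(-2.70044)=-0.41545, 0.07692×(-3.70044)=-0.28465.
Sum = -3.23890, so H' = 3.239.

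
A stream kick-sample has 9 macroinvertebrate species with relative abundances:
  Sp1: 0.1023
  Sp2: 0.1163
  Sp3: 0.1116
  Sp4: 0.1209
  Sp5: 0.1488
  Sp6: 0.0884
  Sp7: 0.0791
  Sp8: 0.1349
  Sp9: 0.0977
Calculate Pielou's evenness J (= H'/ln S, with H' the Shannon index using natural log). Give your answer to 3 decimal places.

H' = −Σ pᵢ ln pᵢ = −((-0.23323) + (-0.25023) + (-0.24472) + (-0.25544) + (-0.28349) + (-0.21445) + (-0.20068) + (-0.27023) + (-0.22724)) = 2.17970 (working shown to 5 dp, full precision carried).
With S = 9 species, ln S = 2.19722, so J = 2.17970/2.19722 = 0.99202, i.e. 0.992 to 3 decimal places.

0.992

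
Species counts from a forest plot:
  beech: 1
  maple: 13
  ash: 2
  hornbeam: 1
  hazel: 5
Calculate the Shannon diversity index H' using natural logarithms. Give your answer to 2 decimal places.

Total N = 1+13+2+1+5 = 22, so the proportions are 0.0455, 0.5909, 0.0909, 0.0455, 0.2273 (working shown to 4 dp, full precision carried).
Each pᵢ ln pᵢ term: 0.0455×(-3.0910)=-0.1405, 0.5909×(-0.5261)=-0.3109, 0.0909×(-2.3979)=-0.2180, 0.0455×(-3.0910)=-0.1405, 0.2273×(-1.4816)=-0.3367.
Sum = -1.1466, so H' = 1.15.

1.15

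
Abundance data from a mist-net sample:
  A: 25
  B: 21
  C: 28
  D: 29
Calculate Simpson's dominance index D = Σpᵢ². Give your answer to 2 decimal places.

Total N = 25+21+28+29 = 103, so the proportions are 0.2427, 0.2039, 0.2718, 0.2816 (working shown to 4 dp, full precision carried).
D = 0.2427² + 0.2039² + 0.2718² + 0.2816² = 0.0589 + 0.0416 + 0.0739 + 0.0793 = 0.2537.
To 2 decimal places, D = 0.25.

0.25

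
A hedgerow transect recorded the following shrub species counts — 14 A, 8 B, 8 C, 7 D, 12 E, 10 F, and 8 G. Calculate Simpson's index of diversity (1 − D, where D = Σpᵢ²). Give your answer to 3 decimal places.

0.848

Total N = 14+8+8+7+12+10+8 = 67, so the proportions are 0.20896, 0.1194, 0.1194, 0.10448, 0.1791, 0.14925, 0.1194 (working shown to 5 dp, full precision carried).
D = 0.20896² + 0.1194² + 0.1194² + 0.10448² + 0.1791² + 0.14925² + 0.1194² = 0.04366 + 0.01426 + 0.01426 + 0.01092 + 0.03208 + 0.02228 + 0.01426 = 0.15170.
So 1 − D = 0.84830, i.e. 0.848 to 3 decimal places.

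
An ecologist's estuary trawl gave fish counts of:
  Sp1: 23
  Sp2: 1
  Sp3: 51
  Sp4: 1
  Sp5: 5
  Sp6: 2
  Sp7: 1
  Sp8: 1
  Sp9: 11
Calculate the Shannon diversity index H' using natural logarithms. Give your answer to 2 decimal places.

1.35

Total N = 23+1+51+1+5+2+1+1+11 = 96, so the proportions are 0.2396, 0.0104, 0.5312, 0.0104, 0.0521, 0.0208, 0.0104, 0.0104, 0.1146 (working shown to 4 dp, full precision carried).
Each pᵢ ln pᵢ term: 0.2396×(-1.4289)=-0.3423, 0.0104×(-4.5643)=-0.0475, 0.5312×(-0.6325)=-0.3360, 0.0104×(-4.5643)=-0.0475, 0.0521×(-2.9549)=-0.1539, 0.0208×(-3.8712)=-0.0807, 0.0104×(-4.5643)=-0.0475, 0.0104×(-4.5643)=-0.0475, 0.1146×(-2.1665)=-0.2482.
Sum = -1.3513, so H' = 1.35.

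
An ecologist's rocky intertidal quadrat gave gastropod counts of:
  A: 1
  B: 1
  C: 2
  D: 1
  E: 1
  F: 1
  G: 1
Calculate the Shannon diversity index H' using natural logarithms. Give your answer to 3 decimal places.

Total N = 1+1+2+1+1+1+1 = 8, so the proportions are 0.125, 0.125, 0.25, 0.125, 0.125, 0.125, 0.125 (working shown to 5 dp, full precision carried).
Each pᵢ ln pᵢ term: 0.125×(-2.07944)=-0.25993, 0.125×(-2.07944)=-0.25993, 0.25×(-1.38629)=-0.34657, 0.125×(-2.07944)=-0.25993, 0.125×(-2.07944)=-0.25993, 0.125×(-2.07944)=-0.25993, 0.125×(-2.07944)=-0.25993.
Sum = -1.90615, so H' = 1.906.

1.906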